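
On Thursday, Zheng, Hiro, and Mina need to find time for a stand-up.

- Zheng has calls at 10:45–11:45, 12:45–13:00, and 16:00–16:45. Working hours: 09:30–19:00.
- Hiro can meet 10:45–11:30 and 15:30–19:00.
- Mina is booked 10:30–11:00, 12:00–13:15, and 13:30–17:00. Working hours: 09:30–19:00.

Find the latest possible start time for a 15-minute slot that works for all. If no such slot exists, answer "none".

18:45

Zheng free within 09:30–19:00: 09:30–10:45, 11:45–12:45, 13:00–16:00, 16:45–19:00.
Mina free within 09:30–19:00: 09:30–10:30, 11:00–12:00, 13:15–13:30, 17:00–19:00.
Zheng ∩ Hiro: 15:30–16:00, 16:45–19:00.
Zheng ∩ Hiro ∩ Mina: 17:00–19:00.
Windows ≥ 15 min: 17:00–19:00.
Latest start in the last window 17:00–19:00 is 19:00 − 15 min = 18:45.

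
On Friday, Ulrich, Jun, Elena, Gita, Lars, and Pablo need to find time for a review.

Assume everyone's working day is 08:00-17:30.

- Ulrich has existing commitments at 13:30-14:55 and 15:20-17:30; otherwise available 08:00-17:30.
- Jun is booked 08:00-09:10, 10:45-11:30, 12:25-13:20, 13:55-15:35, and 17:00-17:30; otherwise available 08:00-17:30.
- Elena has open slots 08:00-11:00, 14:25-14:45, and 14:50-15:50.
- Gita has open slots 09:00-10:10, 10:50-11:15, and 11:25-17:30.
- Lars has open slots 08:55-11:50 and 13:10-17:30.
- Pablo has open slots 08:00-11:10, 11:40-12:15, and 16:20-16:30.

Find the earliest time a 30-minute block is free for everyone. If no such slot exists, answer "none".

09:10

Ulrich free within 08:00–17:30: 08:00–13:30, 14:55–15:20.
Jun free within 08:00–17:30: 09:10–10:45, 11:30–12:25, 13:20–13:55, 15:35–17:00.
Ulrich ∩ Jun: 09:10–10:45, 11:30–12:25, 13:20–13:30.
Ulrich ∩ Jun ∩ Elena: 09:10–10:45.
Ulrich ∩ Jun ∩ Elena ∩ Gita: 09:10–10:10.
Ulrich ∩ Jun ∩ Elena ∩ Gita ∩ Lars: 09:10–10:10.
Ulrich ∩ Jun ∩ Elena ∩ Gita ∩ Lars ∩ Pablo: 09:10–10:10.
Windows ≥ 30 min: 09:10–10:10.
Earliest such window starts at 09:10.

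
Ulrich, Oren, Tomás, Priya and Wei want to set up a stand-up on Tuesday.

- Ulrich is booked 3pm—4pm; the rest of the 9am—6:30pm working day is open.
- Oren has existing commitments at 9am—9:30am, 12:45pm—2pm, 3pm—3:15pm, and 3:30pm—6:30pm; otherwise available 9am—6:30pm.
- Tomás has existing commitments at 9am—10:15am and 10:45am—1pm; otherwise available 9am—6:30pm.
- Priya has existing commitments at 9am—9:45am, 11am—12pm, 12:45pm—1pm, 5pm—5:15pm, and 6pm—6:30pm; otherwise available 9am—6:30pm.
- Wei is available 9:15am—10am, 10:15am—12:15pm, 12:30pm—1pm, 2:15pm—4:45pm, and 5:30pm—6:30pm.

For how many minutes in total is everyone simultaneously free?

75 minutes

Ulrich free within 09:00–18:30: 09:00–15:00, 16:00–18:30.
Oren free within 09:00–18:30: 09:30–12:45, 14:00–15:00, 15:15–15:30.
Tomás free within 09:00–18:30: 10:15–10:45, 13:00–18:30.
Priya free within 09:00–18:30: 09:45–11:00, 12:00–12:45, 13:00–17:00, 17:15–18:00.
Ulrich ∩ Oren: 09:30–12:45, 14:00–15:00.
Ulrich ∩ Oren ∩ Tomás: 10:15–10:45, 14:00–15:00.
Ulrich ∩ Oren ∩ Tomás ∩ Priya: 10:15–10:45, 14:00–15:00.
Ulrich ∩ Oren ∩ Tomás ∩ Priya ∩ Wei: 10:15–10:45, 14:15–15:00.
Total common minutes: 30 + 45 = 75.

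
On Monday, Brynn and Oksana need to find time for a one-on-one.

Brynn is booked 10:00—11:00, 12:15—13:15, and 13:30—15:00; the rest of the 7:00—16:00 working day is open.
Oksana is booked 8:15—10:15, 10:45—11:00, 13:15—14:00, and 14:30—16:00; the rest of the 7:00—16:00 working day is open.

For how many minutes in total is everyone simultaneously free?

Brynn free within 07:00–16:00: 07:00–10:00, 11:00–12:15, 13:15–13:30, 15:00–16:00.
Oksana free within 07:00–16:00: 07:00–08:15, 10:15–10:45, 11:00–13:15, 14:00–14:30.
Brynn ∩ Oksana: 07:00–08:15, 11:00–12:15.
Total common minutes: 75 + 75 = 150.

150 minutes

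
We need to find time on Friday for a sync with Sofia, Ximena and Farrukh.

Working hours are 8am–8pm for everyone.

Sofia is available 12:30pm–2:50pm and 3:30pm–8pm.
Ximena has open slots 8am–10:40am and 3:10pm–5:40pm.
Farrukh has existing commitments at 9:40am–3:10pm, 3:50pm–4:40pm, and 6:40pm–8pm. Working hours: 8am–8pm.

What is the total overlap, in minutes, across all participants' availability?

80 minutes

Farrukh free within 08:00–20:00: 08:00–09:40, 15:10–15:50, 16:40–18:40.
Sofia ∩ Ximena: 15:30–17:40.
Sofia ∩ Ximena ∩ Farrukh: 15:30–15:50, 16:40–17:40.
Total common minutes: 20 + 60 = 80.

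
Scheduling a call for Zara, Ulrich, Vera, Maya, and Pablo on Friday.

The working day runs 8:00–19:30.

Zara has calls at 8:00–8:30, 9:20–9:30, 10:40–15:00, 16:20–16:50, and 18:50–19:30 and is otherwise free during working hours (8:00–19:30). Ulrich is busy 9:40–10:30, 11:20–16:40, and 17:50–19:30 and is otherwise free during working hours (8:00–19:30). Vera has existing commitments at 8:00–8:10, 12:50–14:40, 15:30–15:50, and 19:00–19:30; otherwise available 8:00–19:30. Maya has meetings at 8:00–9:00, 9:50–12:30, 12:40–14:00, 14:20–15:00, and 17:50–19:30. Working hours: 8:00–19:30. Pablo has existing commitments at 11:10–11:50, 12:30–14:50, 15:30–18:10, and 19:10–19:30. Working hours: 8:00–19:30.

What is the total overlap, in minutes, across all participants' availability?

Zara free within 08:00–19:30: 08:30–09:20, 09:30–10:40, 15:00–16:20, 16:50–18:50.
Ulrich free within 08:00–19:30: 08:00–09:40, 10:30–11:20, 16:40–17:50.
Vera free within 08:00–19:30: 08:10–12:50, 14:40–15:30, 15:50–19:00.
Maya free within 08:00–19:30: 09:00–09:50, 12:30–12:40, 14:00–14:20, 15:00–17:50.
Pablo free within 08:00–19:30: 08:00–11:10, 11:50–12:30, 14:50–15:30, 18:10–19:10.
Zara ∩ Ulrich: 08:30–09:20, 09:30–09:40, 10:30–10:40, 16:50–17:50.
Zara ∩ Ulrich ∩ Vera: 08:30–09:20, 09:30–09:40, 10:30–10:40, 16:50–17:50.
Zara ∩ Ulrich ∩ Vera ∩ Maya: 09:00–09:20, 09:30–09:40, 16:50–17:50.
Zara ∩ Ulrich ∩ Vera ∩ Maya ∩ Pablo: 09:00–09:20, 09:30–09:40.
Total common minutes: 20 + 10 = 30.

30 minutes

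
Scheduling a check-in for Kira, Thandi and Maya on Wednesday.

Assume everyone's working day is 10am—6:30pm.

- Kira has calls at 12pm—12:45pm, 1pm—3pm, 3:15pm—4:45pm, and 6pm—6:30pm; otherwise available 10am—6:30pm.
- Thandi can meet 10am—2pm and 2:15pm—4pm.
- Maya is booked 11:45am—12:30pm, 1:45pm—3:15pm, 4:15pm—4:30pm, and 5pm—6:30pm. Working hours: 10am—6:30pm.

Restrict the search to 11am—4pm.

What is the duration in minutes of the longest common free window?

Kira free within 10:00–18:30: 10:00–12:00, 12:45–13:00, 15:00–15:15, 16:45–18:00.
Maya free within 10:00–18:30: 10:00–11:45, 12:30–13:45, 15:15–16:15, 16:30–17:00.
Kira ∩ Thandi: 10:00–12:00, 12:45–13:00, 15:00–15:15.
Kira ∩ Thandi ∩ Maya: 10:00–11:45, 12:45–13:00.
Restricted to 11:00–16:00: 11:00–11:45, 12:45–13:00.
Common window lengths: 45, 15 min; longest is 45.

45 minutes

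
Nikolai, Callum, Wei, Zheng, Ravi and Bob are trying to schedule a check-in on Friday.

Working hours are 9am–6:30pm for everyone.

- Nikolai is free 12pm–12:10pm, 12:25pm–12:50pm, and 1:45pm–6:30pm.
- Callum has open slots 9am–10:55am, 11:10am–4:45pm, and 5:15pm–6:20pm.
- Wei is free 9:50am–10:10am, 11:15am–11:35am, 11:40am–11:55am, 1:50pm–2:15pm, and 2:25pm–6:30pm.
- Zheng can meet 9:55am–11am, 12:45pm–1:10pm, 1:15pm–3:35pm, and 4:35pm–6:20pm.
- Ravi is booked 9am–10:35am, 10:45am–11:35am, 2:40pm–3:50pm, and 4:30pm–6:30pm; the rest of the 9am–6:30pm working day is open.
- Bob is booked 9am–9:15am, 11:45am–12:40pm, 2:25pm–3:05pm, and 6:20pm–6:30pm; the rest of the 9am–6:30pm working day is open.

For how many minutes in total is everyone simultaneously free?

Ravi free within 09:00–18:30: 10:35–10:45, 11:35–14:40, 15:50–16:30.
Bob free within 09:00–18:30: 09:15–11:45, 12:40–14:25, 15:05–18:20.
Nikolai ∩ Callum: 12:00–12:10, 12:25–12:50, 13:45–16:45, 17:15–18:20.
Nikolai ∩ Callum ∩ Wei: 13:50–14:15, 14:25–16:45, 17:15–18:20.
Nikolai ∩ Callum ∩ Wei ∩ Zheng: 13:50–14:15, 14:25–15:35, 16:35–16:45, 17:15–18:20.
Nikolai ∩ Callum ∩ Wei ∩ Zheng ∩ Ravi: 13:50–14:15, 14:25–14:40.
Nikolai ∩ Callum ∩ Wei ∩ Zheng ∩ Ravi ∩ Bob: 13:50–14:15.
Total common minutes: 25.

25 minutes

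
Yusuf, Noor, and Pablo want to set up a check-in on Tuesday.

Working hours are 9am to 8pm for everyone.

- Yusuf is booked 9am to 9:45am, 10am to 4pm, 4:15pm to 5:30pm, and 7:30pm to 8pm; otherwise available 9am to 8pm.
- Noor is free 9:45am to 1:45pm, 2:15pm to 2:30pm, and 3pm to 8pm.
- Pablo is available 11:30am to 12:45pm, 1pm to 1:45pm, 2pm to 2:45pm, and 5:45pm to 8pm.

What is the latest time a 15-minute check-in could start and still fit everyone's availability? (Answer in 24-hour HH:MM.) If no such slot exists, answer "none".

Yusuf free within 09:00–20:00: 09:45–10:00, 16:00–16:15, 17:30–19:30.
Yusuf ∩ Noor: 09:45–10:00, 16:00–16:15, 17:30–19:30.
Yusuf ∩ Noor ∩ Pablo: 17:45–19:30.
Windows ≥ 15 min: 17:45–19:30.
Latest start in the last window 17:45–19:30 is 19:30 − 15 min = 19:15.

19:15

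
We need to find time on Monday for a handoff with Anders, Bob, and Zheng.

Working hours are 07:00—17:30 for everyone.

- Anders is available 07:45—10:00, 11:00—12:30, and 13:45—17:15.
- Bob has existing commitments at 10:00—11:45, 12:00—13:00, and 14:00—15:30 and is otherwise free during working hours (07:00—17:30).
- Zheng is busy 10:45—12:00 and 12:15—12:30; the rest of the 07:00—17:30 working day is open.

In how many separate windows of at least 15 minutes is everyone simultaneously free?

Bob free within 07:00–17:30: 07:00–10:00, 11:45–12:00, 13:00–14:00, 15:30–17:30.
Zheng free within 07:00–17:30: 07:00–10:45, 12:00–12:15, 12:30–17:30.
Anders ∩ Bob: 07:45–10:00, 11:45–12:00, 13:45–14:00, 15:30–17:15.
Anders ∩ Bob ∩ Zheng: 07:45–10:00, 13:45–14:00, 15:30–17:15.
Windows ≥ 15 min: 07:45–10:00, 13:45–14:00, 15:30–17:15.
That's 3 windows.

3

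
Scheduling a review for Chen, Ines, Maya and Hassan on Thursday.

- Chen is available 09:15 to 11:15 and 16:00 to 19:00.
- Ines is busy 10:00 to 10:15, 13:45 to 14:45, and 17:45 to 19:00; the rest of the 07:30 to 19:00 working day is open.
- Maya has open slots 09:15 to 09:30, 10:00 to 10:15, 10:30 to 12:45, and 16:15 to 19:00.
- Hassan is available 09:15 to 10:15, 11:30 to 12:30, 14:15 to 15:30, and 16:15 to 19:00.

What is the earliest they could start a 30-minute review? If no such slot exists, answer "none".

Ines free within 07:30–19:00: 07:30–10:00, 10:15–13:45, 14:45–17:45.
Chen ∩ Ines: 09:15–10:00, 10:15–11:15, 16:00–17:45.
Chen ∩ Ines ∩ Maya: 09:15–09:30, 10:30–11:15, 16:15–17:45.
Chen ∩ Ines ∩ Maya ∩ Hassan: 09:15–09:30, 16:15–17:45.
Windows ≥ 30 min: 16:15–17:45.
Earliest such window starts at 16:15.

16:15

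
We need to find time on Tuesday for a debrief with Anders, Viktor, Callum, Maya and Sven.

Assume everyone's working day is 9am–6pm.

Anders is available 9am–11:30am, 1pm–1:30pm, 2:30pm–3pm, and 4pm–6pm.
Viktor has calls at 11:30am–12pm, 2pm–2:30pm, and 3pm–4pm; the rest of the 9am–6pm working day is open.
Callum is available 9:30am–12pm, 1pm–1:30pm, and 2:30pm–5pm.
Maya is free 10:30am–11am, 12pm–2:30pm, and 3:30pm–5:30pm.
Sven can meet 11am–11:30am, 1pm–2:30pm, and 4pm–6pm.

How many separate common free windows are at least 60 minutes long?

Viktor free within 09:00–18:00: 09:00–11:30, 12:00–14:00, 14:30–15:00, 16:00–18:00.
Anders ∩ Viktor: 09:00–11:30, 13:00–13:30, 14:30–15:00, 16:00–18:00.
Anders ∩ Viktor ∩ Callum: 09:30–11:30, 13:00–13:30, 14:30–15:00, 16:00–17:00.
Anders ∩ Viktor ∩ Callum ∩ Maya: 10:30–11:00, 13:00–13:30, 16:00–17:00.
Anders ∩ Viktor ∩ Callum ∩ Maya ∩ Sven: 13:00–13:30, 16:00–17:00.
Windows ≥ 60 min: 16:00–17:00.
That's 1 window.

1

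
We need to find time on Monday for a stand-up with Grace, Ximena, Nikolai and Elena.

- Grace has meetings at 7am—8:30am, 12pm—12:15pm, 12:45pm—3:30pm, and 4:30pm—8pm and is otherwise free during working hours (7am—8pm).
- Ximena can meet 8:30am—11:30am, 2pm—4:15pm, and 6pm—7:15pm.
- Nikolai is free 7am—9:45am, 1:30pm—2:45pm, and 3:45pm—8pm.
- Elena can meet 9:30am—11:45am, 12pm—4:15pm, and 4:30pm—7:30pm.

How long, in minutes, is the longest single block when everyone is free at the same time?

Grace free within 07:00–20:00: 08:30–12:00, 12:15–12:45, 15:30–16:30.
Grace ∩ Ximena: 08:30–11:30, 15:30–16:15.
Grace ∩ Ximena ∩ Nikolai: 08:30–09:45, 15:45–16:15.
Grace ∩ Ximena ∩ Nikolai ∩ Elena: 09:30–09:45, 15:45–16:15.
Common window lengths: 15, 30 min; longest is 30.

30 minutes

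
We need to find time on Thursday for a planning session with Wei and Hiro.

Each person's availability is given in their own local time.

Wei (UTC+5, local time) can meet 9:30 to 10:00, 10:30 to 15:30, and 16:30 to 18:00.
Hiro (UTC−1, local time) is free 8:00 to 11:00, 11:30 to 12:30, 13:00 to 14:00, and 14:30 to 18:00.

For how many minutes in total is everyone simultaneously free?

150 minutes

Wei → UTC: 04:30–05:00, 05:30–10:30, 11:30–13:00.
Hiro → UTC: 09:00–12:00, 12:30–13:30, 14:00–15:00, 15:30–19:00.
Wei ∩ Hiro: 09:00–10:30, 11:30–12:00, 12:30–13:00.
Total common minutes: 90 + 30 + 30 = 150.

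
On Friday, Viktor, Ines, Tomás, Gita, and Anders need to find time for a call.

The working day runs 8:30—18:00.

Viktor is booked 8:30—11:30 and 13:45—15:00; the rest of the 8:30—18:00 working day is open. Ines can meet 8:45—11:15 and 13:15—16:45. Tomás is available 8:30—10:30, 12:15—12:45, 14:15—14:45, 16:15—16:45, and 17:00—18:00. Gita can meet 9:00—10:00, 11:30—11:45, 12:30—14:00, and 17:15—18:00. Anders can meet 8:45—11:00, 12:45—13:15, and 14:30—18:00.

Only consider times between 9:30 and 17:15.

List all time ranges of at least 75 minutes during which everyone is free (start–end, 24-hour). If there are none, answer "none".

none

Viktor free within 08:30–18:00: 11:30–13:45, 15:00–18:00.
Viktor ∩ Ines: 13:15–13:45, 15:00–16:45.
Viktor ∩ Ines ∩ Tomás: 16:15–16:45.
Viktor ∩ Ines ∩ Tomás ∩ Gita: (none).
Viktor ∩ Ines ∩ Tomás ∩ Gita ∩ Anders: (none).
Restricted to 09:30–17:15: (none).
Windows ≥ 75 min: (none).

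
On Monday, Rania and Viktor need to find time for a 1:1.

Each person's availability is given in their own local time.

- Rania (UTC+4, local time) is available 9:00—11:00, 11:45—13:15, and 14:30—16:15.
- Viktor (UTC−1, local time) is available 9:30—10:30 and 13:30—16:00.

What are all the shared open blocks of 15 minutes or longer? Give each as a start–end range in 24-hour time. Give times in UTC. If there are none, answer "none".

Rania → UTC: 05:00–07:00, 07:45–09:15, 10:30–12:15.
Viktor → UTC: 10:30–11:30, 14:30–17:00.
Rania ∩ Viktor: 10:30–11:30.
Windows ≥ 15 min: 10:30–11:30.

10:30–11:30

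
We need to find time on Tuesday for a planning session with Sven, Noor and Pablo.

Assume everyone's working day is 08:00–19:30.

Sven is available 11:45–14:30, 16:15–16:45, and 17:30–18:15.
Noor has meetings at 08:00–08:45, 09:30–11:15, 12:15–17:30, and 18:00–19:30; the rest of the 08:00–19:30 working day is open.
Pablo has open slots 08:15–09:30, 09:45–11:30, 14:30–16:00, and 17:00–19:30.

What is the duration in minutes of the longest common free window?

Noor free within 08:00–19:30: 08:45–09:30, 11:15–12:15, 17:30–18:00.
Sven ∩ Noor: 11:45–12:15, 17:30–18:00.
Sven ∩ Noor ∩ Pablo: 17:30–18:00.
Single common window of 30 minutes.

30 minutes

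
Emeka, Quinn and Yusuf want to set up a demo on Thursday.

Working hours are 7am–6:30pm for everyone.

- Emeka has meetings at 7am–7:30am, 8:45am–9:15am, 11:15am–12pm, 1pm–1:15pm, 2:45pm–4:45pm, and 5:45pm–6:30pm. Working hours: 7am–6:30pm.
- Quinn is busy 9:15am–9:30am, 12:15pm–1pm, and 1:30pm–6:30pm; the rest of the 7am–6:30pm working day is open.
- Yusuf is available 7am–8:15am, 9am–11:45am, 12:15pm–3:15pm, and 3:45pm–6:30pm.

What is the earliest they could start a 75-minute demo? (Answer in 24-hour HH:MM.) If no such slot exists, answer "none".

09:30

Emeka free within 07:00–18:30: 07:30–08:45, 09:15–11:15, 12:00–13:00, 13:15–14:45, 16:45–17:45.
Quinn free within 07:00–18:30: 07:00–09:15, 09:30–12:15, 13:00–13:30.
Emeka ∩ Quinn: 07:30–08:45, 09:30–11:15, 12:00–12:15, 13:15–13:30.
Emeka ∩ Quinn ∩ Yusuf: 07:30–08:15, 09:30–11:15, 13:15–13:30.
Windows ≥ 75 min: 09:30–11:15.
Earliest such window starts at 09:30.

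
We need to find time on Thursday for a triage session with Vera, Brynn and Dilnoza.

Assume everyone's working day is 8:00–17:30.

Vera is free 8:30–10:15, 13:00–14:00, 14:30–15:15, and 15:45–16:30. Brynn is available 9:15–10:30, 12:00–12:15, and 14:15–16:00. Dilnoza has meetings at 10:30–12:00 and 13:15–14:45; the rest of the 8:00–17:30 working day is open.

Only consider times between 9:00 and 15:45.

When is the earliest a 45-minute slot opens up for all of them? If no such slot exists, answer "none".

09:15

Dilnoza free within 08:00–17:30: 08:00–10:30, 12:00–13:15, 14:45–17:30.
Vera ∩ Brynn: 09:15–10:15, 14:30–15:15, 15:45–16:00.
Vera ∩ Brynn ∩ Dilnoza: 09:15–10:15, 14:45–15:15, 15:45–16:00.
Restricted to 09:00–15:45: 09:15–10:15, 14:45–15:15.
Windows ≥ 45 min: 09:15–10:15.
Earliest such window starts at 09:15.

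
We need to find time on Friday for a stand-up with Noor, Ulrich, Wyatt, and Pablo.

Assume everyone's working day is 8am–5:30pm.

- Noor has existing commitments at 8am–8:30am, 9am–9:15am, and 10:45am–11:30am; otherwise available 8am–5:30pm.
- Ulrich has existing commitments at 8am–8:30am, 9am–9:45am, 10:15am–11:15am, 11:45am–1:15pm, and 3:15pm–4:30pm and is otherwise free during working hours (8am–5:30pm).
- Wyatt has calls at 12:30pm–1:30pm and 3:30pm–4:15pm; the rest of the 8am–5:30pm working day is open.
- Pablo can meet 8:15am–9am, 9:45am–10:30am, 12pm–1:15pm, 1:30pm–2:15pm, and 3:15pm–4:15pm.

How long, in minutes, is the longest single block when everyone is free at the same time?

45 minutes

Noor free within 08:00–17:30: 08:30–09:00, 09:15–10:45, 11:30–17:30.
Ulrich free within 08:00–17:30: 08:30–09:00, 09:45–10:15, 11:15–11:45, 13:15–15:15, 16:30–17:30.
Wyatt free within 08:00–17:30: 08:00–12:30, 13:30–15:30, 16:15–17:30.
Noor ∩ Ulrich: 08:30–09:00, 09:45–10:15, 11:30–11:45, 13:15–15:15, 16:30–17:30.
Noor ∩ Ulrich ∩ Wyatt: 08:30–09:00, 09:45–10:15, 11:30–11:45, 13:30–15:15, 16:30–17:30.
Noor ∩ Ulrich ∩ Wyatt ∩ Pablo: 08:30–09:00, 09:45–10:15, 13:30–14:15.
Common window lengths: 30, 30, 45 min; longest is 45.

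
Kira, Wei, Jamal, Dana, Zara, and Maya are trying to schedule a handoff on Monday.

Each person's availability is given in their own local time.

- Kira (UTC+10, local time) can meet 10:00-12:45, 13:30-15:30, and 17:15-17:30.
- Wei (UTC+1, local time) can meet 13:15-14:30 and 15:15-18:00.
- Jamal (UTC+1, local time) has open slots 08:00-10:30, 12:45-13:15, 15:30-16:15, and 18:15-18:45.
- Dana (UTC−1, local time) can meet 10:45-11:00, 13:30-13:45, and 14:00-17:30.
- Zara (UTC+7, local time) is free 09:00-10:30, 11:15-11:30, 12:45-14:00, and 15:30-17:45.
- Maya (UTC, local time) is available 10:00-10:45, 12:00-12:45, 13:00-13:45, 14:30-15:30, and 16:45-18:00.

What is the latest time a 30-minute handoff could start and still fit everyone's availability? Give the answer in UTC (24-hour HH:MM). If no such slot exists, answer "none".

Kira → UTC: 00:00–02:45, 03:30–05:30, 07:15–07:30.
Wei → UTC: 12:15–13:30, 14:15–17:00.
Jamal → UTC: 07:00–09:30, 11:45–12:15, 14:30–15:15, 17:15–17:45.
Dana → UTC: 11:45–12:00, 14:30–14:45, 15:00–18:30.
Zara → UTC: 02:00–03:30, 04:15–04:30, 05:45–07:00, 08:30–10:45.
Maya → UTC: 10:00–10:45, 12:00–12:45, 13:00–13:45, 14:30–15:30, 16:45–18:00.
Kira ∩ Wei: (none).
Kira ∩ Wei ∩ Jamal: (none).
Kira ∩ Wei ∩ Jamal ∩ Dana: (none).
Kira ∩ Wei ∩ Jamal ∩ Dana ∩ Zara: (none).
Kira ∩ Wei ∩ Jamal ∩ Dana ∩ Zara ∩ Maya: (none).
Windows ≥ 30 min: (none).

none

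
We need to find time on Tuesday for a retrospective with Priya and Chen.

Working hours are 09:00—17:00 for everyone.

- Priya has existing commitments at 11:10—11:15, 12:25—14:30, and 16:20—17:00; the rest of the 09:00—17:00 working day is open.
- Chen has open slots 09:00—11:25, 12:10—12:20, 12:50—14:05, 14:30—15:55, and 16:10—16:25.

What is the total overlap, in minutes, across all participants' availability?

245 minutes

Priya free within 09:00–17:00: 09:00–11:10, 11:15–12:25, 14:30–16:20.
Priya ∩ Chen: 09:00–11:10, 11:15–11:25, 12:10–12:20, 14:30–15:55, 16:10–16:20.
Total common minutes: 130 + 10 + 10 + 85 + 10 = 245.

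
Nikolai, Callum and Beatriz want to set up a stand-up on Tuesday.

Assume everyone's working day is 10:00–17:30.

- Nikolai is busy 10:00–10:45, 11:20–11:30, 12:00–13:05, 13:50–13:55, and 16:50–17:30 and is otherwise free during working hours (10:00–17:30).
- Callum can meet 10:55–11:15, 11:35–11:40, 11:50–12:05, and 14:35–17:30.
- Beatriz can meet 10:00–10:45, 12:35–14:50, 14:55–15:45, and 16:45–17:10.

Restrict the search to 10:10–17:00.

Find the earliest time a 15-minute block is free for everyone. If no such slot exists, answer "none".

14:35

Nikolai free within 10:00–17:30: 10:45–11:20, 11:30–12:00, 13:05–13:50, 13:55–16:50.
Nikolai ∩ Callum: 10:55–11:15, 11:35–11:40, 11:50–12:00, 14:35–16:50.
Nikolai ∩ Callum ∩ Beatriz: 14:35–14:50, 14:55–15:45, 16:45–16:50.
Restricted to 10:10–17:00: 14:35–14:50, 14:55–15:45, 16:45–16:50.
Windows ≥ 15 min: 14:35–14:50, 14:55–15:45.
Earliest such window starts at 14:35.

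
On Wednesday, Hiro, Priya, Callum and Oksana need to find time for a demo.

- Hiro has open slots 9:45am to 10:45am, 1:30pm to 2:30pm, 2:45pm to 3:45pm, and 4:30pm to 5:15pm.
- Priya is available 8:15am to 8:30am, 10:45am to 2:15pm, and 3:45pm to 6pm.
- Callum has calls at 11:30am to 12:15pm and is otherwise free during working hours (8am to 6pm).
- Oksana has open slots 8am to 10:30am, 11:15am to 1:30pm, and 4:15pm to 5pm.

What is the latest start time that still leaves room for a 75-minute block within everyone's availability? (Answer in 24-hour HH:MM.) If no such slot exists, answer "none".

none

Callum free within 08:00–18:00: 08:00–11:30, 12:15–18:00.
Hiro ∩ Priya: 13:30–14:15, 16:30–17:15.
Hiro ∩ Priya ∩ Callum: 13:30–14:15, 16:30–17:15.
Hiro ∩ Priya ∩ Callum ∩ Oksana: 16:30–17:00.
Windows ≥ 75 min: (none).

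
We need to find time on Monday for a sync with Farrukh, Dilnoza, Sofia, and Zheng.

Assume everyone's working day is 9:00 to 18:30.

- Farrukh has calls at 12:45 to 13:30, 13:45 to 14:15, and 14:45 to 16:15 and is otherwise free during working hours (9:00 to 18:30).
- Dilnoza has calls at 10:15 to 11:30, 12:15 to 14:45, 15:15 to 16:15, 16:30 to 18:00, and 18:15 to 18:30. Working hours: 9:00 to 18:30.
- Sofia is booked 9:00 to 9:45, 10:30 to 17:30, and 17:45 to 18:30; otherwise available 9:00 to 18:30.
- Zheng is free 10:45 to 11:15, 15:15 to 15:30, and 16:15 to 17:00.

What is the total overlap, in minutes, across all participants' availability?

0 minutes

Farrukh free within 09:00–18:30: 09:00–12:45, 13:30–13:45, 14:15–14:45, 16:15–18:30.
Dilnoza free within 09:00–18:30: 09:00–10:15, 11:30–12:15, 14:45–15:15, 16:15–16:30, 18:00–18:15.
Sofia free within 09:00–18:30: 09:45–10:30, 17:30–17:45.
Farrukh ∩ Dilnoza: 09:00–10:15, 11:30–12:15, 16:15–16:30, 18:00–18:15.
Farrukh ∩ Dilnoza ∩ Sofia: 09:45–10:15.
Farrukh ∩ Dilnoza ∩ Sofia ∩ Zheng: (none).
Total common minutes: 0.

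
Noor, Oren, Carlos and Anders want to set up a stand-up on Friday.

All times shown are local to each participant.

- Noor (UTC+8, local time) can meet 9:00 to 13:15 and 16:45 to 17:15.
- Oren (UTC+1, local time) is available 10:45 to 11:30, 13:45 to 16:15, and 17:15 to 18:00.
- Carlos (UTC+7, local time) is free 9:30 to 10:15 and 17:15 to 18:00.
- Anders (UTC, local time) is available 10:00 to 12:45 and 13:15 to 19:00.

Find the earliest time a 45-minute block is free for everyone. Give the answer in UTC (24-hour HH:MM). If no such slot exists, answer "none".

none

Noor → UTC: 01:00–05:15, 08:45–09:15.
Oren → UTC: 09:45–10:30, 12:45–15:15, 16:15–17:00.
Carlos → UTC: 02:30–03:15, 10:15–11:00.
Anders → UTC: 10:00–12:45, 13:15–19:00.
Noor ∩ Oren: (none).
Noor ∩ Oren ∩ Carlos: (none).
Noor ∩ Oren ∩ Carlos ∩ Anders: (none).
Windows ≥ 45 min: (none).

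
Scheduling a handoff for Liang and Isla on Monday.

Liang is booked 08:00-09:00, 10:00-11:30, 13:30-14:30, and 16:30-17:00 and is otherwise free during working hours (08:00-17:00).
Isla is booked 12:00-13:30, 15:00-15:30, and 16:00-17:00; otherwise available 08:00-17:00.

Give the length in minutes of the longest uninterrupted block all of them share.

60 minutes

Liang free within 08:00–17:00: 09:00–10:00, 11:30–13:30, 14:30–16:30.
Isla free within 08:00–17:00: 08:00–12:00, 13:30–15:00, 15:30–16:00.
Liang ∩ Isla: 09:00–10:00, 11:30–12:00, 14:30–15:00, 15:30–16:00.
Common window lengths: 60, 30, 30, 30 min; longest is 60.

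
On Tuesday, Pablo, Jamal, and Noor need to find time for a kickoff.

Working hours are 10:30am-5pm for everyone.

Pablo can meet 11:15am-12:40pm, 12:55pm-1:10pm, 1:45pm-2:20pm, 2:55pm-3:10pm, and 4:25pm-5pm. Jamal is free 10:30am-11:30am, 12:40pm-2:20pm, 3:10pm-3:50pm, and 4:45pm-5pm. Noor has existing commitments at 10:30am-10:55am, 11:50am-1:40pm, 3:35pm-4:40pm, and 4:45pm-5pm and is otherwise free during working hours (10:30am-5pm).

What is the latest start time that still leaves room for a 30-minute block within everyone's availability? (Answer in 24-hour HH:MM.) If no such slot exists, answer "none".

Noor free within 10:30–17:00: 10:55–11:50, 13:40–15:35, 16:40–16:45.
Pablo ∩ Jamal: 11:15–11:30, 12:55–13:10, 13:45–14:20, 16:45–17:00.
Pablo ∩ Jamal ∩ Noor: 11:15–11:30, 13:45–14:20.
Windows ≥ 30 min: 13:45–14:20.
Latest start in the last window 13:45–14:20 is 14:20 − 30 min = 13:50.

13:50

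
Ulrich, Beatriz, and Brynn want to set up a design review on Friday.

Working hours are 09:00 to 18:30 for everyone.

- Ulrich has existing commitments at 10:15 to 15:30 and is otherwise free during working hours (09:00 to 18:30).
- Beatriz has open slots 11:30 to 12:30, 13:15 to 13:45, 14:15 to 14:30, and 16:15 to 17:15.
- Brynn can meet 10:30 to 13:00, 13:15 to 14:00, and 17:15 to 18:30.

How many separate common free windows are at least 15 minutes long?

Ulrich free within 09:00–18:30: 09:00–10:15, 15:30–18:30.
Ulrich ∩ Beatriz: 16:15–17:15.
Ulrich ∩ Beatriz ∩ Brynn: (none).
Windows ≥ 15 min: (none).
That's 0 windows.

0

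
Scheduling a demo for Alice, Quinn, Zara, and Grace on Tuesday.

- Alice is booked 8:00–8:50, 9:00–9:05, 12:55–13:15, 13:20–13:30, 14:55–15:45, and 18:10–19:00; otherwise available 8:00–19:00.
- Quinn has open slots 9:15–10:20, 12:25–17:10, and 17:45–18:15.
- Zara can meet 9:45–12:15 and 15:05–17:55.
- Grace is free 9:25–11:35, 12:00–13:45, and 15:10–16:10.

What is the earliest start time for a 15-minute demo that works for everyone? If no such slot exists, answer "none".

Alice free within 08:00–19:00: 08:50–09:00, 09:05–12:55, 13:15–13:20, 13:30–14:55, 15:45–18:10.
Alice ∩ Quinn: 09:15–10:20, 12:25–12:55, 13:15–13:20, 13:30–14:55, 15:45–17:10, 17:45–18:10.
Alice ∩ Quinn ∩ Zara: 09:45–10:20, 15:45–17:10, 17:45–17:55.
Alice ∩ Quinn ∩ Zara ∩ Grace: 09:45–10:20, 15:45–16:10.
Windows ≥ 15 min: 09:45–10:20, 15:45–16:10.
Earliest such window starts at 09:45.

09:45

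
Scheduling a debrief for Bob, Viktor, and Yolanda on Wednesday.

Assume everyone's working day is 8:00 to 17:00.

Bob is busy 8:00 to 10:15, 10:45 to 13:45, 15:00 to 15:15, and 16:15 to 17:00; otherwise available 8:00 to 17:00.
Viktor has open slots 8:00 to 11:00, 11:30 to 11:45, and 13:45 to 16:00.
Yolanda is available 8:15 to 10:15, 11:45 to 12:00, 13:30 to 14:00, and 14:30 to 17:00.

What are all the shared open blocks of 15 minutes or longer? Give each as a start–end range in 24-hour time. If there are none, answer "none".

13:45–14:00, 14:30–15:00, 15:15–16:00

Bob free within 08:00–17:00: 10:15–10:45, 13:45–15:00, 15:15–16:15.
Bob ∩ Viktor: 10:15–10:45, 13:45–15:00, 15:15–16:00.
Bob ∩ Viktor ∩ Yolanda: 13:45–14:00, 14:30–15:00, 15:15–16:00.
Windows ≥ 15 min: 13:45–14:00, 14:30–15:00, 15:15–16:00.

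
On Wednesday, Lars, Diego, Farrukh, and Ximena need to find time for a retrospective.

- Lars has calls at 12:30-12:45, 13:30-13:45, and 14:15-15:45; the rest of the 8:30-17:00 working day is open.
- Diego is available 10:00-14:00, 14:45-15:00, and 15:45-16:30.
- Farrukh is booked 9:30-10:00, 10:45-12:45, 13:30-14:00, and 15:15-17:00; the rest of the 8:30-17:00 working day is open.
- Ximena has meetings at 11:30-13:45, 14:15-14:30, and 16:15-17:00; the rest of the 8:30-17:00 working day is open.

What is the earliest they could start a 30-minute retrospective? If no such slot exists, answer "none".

Lars free within 08:30–17:00: 08:30–12:30, 12:45–13:30, 13:45–14:15, 15:45–17:00.
Farrukh free within 08:30–17:00: 08:30–09:30, 10:00–10:45, 12:45–13:30, 14:00–15:15.
Ximena free within 08:30–17:00: 08:30–11:30, 13:45–14:15, 14:30–16:15.
Lars ∩ Diego: 10:00–12:30, 12:45–13:30, 13:45–14:00, 15:45–16:30.
Lars ∩ Diego ∩ Farrukh: 10:00–10:45, 12:45–13:30.
Lars ∩ Diego ∩ Farrukh ∩ Ximena: 10:00–10:45.
Windows ≥ 30 min: 10:00–10:45.
Earliest such window starts at 10:00.

10:00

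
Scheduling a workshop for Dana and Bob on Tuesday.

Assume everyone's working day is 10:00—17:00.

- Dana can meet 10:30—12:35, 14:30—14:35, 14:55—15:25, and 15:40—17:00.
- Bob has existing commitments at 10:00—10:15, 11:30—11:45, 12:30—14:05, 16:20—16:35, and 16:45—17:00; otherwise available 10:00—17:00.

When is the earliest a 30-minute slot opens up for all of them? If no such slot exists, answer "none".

Bob free within 10:00–17:00: 10:15–11:30, 11:45–12:30, 14:05–16:20, 16:35–16:45.
Dana ∩ Bob: 10:30–11:30, 11:45–12:30, 14:30–14:35, 14:55–15:25, 15:40–16:20, 16:35–16:45.
Windows ≥ 30 min: 10:30–11:30, 11:45–12:30, 14:55–15:25, 15:40–16:20.
Earliest such window starts at 10:30.

10:30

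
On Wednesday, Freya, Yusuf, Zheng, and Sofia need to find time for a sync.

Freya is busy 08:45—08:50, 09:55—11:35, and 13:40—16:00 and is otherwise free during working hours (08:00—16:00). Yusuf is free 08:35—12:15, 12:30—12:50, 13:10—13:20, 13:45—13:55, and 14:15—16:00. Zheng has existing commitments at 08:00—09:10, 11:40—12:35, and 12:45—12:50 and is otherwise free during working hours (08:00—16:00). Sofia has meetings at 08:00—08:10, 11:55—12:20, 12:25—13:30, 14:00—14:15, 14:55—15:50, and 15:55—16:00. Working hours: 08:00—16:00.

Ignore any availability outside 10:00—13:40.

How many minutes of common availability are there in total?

Freya free within 08:00–16:00: 08:00–08:45, 08:50–09:55, 11:35–13:40.
Zheng free within 08:00–16:00: 09:10–11:40, 12:35–12:45, 12:50–16:00.
Sofia free within 08:00–16:00: 08:10–11:55, 12:20–12:25, 13:30–14:00, 14:15–14:55, 15:50–15:55.
Freya ∩ Yusuf: 08:35–08:45, 08:50–09:55, 11:35–12:15, 12:30–12:50, 13:10–13:20.
Freya ∩ Yusuf ∩ Zheng: 09:10–09:55, 11:35–11:40, 12:35–12:45, 13:10–13:20.
Freya ∩ Yusuf ∩ Zheng ∩ Sofia: 09:10–09:55, 11:35–11:40.
Restricted to 10:00–13:40: 11:35–11:40.
Total common minutes: 5.

5 minutes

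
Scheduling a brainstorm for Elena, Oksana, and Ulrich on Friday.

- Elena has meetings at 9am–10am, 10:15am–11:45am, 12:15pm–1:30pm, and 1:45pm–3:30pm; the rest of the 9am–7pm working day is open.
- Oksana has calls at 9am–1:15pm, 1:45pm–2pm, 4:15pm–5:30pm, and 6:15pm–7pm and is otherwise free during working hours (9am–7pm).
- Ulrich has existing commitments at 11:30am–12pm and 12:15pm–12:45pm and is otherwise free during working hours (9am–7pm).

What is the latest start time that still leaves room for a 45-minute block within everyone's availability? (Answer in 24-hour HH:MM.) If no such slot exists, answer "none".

Elena free within 09:00–19:00: 10:00–10:15, 11:45–12:15, 13:30–13:45, 15:30–19:00.
Oksana free within 09:00–19:00: 13:15–13:45, 14:00–16:15, 17:30–18:15.
Ulrich free within 09:00–19:00: 09:00–11:30, 12:00–12:15, 12:45–19:00.
Elena ∩ Oksana: 13:30–13:45, 15:30–16:15, 17:30–18:15.
Elena ∩ Oksana ∩ Ulrich: 13:30–13:45, 15:30–16:15, 17:30–18:15.
Windows ≥ 45 min: 15:30–16:15, 17:30–18:15.
Latest start in the last window 17:30–18:15 is 18:15 − 45 min = 17:30.

17:30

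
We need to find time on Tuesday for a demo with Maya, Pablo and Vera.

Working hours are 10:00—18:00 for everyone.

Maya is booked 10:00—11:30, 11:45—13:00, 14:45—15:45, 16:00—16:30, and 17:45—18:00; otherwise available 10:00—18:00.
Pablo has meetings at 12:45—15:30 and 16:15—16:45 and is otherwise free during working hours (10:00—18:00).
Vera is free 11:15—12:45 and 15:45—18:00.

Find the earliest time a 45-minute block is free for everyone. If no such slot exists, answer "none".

Maya free within 10:00–18:00: 11:30–11:45, 13:00–14:45, 15:45–16:00, 16:30–17:45.
Pablo free within 10:00–18:00: 10:00–12:45, 15:30–16:15, 16:45–18:00.
Maya ∩ Pablo: 11:30–11:45, 15:45–16:00, 16:45–17:45.
Maya ∩ Pablo ∩ Vera: 11:30–11:45, 15:45–16:00, 16:45–17:45.
Windows ≥ 45 min: 16:45–17:45.
Earliest such window starts at 16:45.

16:45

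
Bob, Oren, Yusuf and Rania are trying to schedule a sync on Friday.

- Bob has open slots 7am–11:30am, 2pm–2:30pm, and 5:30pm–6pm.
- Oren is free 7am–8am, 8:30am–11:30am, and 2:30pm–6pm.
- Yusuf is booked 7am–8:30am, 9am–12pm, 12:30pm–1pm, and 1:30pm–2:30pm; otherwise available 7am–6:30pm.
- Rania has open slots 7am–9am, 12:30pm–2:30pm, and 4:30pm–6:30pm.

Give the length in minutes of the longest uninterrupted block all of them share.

30 minutes

Yusuf free within 07:00–18:30: 08:30–09:00, 12:00–12:30, 13:00–13:30, 14:30–18:30.
Bob ∩ Oren: 07:00–08:00, 08:30–11:30, 17:30–18:00.
Bob ∩ Oren ∩ Yusuf: 08:30–09:00, 17:30–18:00.
Bob ∩ Oren ∩ Yusuf ∩ Rania: 08:30–09:00, 17:30–18:00.
Common window lengths: 30, 30 min; longest is 30.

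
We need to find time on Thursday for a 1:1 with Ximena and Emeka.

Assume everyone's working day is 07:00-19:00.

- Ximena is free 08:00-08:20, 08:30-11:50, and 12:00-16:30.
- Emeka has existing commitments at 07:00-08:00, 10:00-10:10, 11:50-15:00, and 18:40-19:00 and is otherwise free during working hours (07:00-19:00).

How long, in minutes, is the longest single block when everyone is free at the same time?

Emeka free within 07:00–19:00: 08:00–10:00, 10:10–11:50, 15:00–18:40.
Ximena ∩ Emeka: 08:00–08:20, 08:30–10:00, 10:10–11:50, 15:00–16:30.
Common window lengths: 20, 90, 100, 90 min; longest is 100.

100 minutes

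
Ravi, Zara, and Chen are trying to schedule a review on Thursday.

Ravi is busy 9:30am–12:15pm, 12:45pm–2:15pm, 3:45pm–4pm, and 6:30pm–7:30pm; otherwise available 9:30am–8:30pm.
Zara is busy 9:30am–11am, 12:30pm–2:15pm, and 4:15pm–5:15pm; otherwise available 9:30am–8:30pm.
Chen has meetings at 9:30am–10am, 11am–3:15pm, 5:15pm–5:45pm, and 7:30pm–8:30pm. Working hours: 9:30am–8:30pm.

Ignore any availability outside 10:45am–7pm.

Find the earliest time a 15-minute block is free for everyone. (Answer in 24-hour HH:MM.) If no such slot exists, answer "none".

Ravi free within 09:30–20:30: 12:15–12:45, 14:15–15:45, 16:00–18:30, 19:30–20:30.
Zara free within 09:30–20:30: 11:00–12:30, 14:15–16:15, 17:15–20:30.
Chen free within 09:30–20:30: 10:00–11:00, 15:15–17:15, 17:45–19:30.
Ravi ∩ Zara: 12:15–12:30, 14:15–15:45, 16:00–16:15, 17:15–18:30, 19:30–20:30.
Ravi ∩ Zara ∩ Chen: 15:15–15:45, 16:00–16:15, 17:45–18:30.
Restricted to 10:45–19:00: 15:15–15:45, 16:00–16:15, 17:45–18:30.
Windows ≥ 15 min: 15:15–15:45, 16:00–16:15, 17:45–18:30.
Earliest such window starts at 15:15.

15:15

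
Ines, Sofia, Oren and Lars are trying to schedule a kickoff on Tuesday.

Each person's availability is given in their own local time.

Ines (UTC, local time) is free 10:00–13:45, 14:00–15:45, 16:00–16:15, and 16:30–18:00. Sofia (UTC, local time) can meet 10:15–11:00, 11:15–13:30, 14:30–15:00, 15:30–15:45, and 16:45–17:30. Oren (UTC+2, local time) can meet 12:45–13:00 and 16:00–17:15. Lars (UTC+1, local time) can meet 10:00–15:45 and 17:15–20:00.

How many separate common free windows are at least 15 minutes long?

2

Ines → UTC: 10:00–13:45, 14:00–15:45, 16:00–16:15, 16:30–18:00.
Sofia → UTC: 10:15–11:00, 11:15–13:30, 14:30–15:00, 15:30–15:45, 16:45–17:30.
Oren → UTC: 10:45–11:00, 14:00–15:15.
Lars → UTC: 09:00–14:45, 16:15–19:00.
Ines ∩ Sofia: 10:15–11:00, 11:15–13:30, 14:30–15:00, 15:30–15:45, 16:45–17:30.
Ines ∩ Sofia ∩ Oren: 10:45–11:00, 14:30–15:00.
Ines ∩ Sofia ∩ Oren ∩ Lars: 10:45–11:00, 14:30–14:45.
Windows ≥ 15 min: 10:45–11:00, 14:30–14:45.
That's 2 windows.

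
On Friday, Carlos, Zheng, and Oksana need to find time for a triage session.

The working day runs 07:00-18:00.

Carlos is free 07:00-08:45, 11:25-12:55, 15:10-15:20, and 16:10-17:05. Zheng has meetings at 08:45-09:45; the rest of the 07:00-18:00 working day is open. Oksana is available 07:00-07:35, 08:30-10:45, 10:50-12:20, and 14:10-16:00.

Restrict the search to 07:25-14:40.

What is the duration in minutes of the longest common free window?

55 minutes

Zheng free within 07:00–18:00: 07:00–08:45, 09:45–18:00.
Carlos ∩ Zheng: 07:00–08:45, 11:25–12:55, 15:10–15:20, 16:10–17:05.
Carlos ∩ Zheng ∩ Oksana: 07:00–07:35, 08:30–08:45, 11:25–12:20, 15:10–15:20.
Restricted to 07:25–14:40: 07:25–07:35, 08:30–08:45, 11:25–12:20.
Common window lengths: 10, 15, 55 min; longest is 55.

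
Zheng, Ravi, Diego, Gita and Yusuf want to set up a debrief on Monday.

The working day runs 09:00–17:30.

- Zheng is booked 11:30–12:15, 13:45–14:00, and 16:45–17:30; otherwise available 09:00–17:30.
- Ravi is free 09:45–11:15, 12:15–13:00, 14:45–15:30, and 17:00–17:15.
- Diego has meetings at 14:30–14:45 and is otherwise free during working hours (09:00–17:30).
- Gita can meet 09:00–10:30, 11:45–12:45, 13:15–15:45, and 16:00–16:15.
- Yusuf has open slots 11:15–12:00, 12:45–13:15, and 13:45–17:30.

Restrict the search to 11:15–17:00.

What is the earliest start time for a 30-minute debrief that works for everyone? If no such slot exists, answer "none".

14:45

Zheng free within 09:00–17:30: 09:00–11:30, 12:15–13:45, 14:00–16:45.
Diego free within 09:00–17:30: 09:00–14:30, 14:45–17:30.
Zheng ∩ Ravi: 09:45–11:15, 12:15–13:00, 14:45–15:30.
Zheng ∩ Ravi ∩ Diego: 09:45–11:15, 12:15–13:00, 14:45–15:30.
Zheng ∩ Ravi ∩ Diego ∩ Gita: 09:45–10:30, 12:15–12:45, 14:45–15:30.
Zheng ∩ Ravi ∩ Diego ∩ Gita ∩ Yusuf: 14:45–15:30.
Restricted to 11:15–17:00: 14:45–15:30.
Windows ≥ 30 min: 14:45–15:30.
Earliest such window starts at 14:45.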